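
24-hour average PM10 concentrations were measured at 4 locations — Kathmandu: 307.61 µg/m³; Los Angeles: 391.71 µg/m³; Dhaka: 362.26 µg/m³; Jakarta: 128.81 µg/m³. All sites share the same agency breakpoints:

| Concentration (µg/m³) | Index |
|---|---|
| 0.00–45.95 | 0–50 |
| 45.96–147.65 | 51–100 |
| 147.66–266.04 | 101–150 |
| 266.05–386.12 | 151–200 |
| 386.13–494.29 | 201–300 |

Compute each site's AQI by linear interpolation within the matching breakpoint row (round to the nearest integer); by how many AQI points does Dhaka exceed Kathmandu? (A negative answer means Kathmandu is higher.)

22

Kathmandu 307.61: bracket 266.05–386.12 → index 151–200; slope 49/120.07, offset 41.56.
AQI = 151 + 49/120.07·41.56 ≈ 167.96 ⇒ 168.
Los Angeles 391.71: bracket 386.13–494.29 → index 201–300; slope 99/108.16, offset 5.58.
AQI = 201 + 99/108.16·5.58 ≈ 206.11 ⇒ 206.
Dhaka: 362.26 lies in 266.05–386.12, so I_lo=151, I_hi=200, C_lo=266.05, C_hi=386.12.
(200−151)/(386.12−266.05) × (362.26−266.05) + 151 = 49/120.07 × 96.21 + 151 ≈ 190.26 → 190.
Jakarta: row 45.96–147.65 (AQI 51–100). (100−51)·(128.81−45.96)/(147.65−45.96) + 51 = 49·82.85/101.69 + 51 ≈ 90.92 → 91.
AQIs: Kathmandu=168, Los Angeles=206, Dhaka=190, Jakarta=91. Dhaka (190) − Kathmandu (168) = 22.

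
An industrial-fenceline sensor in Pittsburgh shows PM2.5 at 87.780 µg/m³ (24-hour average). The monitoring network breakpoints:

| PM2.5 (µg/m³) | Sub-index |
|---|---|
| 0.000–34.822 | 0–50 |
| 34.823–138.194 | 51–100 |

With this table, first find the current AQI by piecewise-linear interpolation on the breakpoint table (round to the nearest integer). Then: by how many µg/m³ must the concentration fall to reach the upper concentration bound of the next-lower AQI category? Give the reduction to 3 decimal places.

PM2.5: 87.780 ∈ [34.823, 138.194] ↔ index [51, 100].
51 + (87.780−34.823)·(100−51)/(138.194−34.823) = 51 + 52.957·49/103.371 ≈ 76.10, so AQI = 76.
Current AQI 76 is in the Moderate range (51–100). The next-lower category tops out at AQI 50, whose upper concentration bound is 34.822 µg/m³.
Reduction needed = 87.780 − 34.822 = 52.958 µg/m³.

52.958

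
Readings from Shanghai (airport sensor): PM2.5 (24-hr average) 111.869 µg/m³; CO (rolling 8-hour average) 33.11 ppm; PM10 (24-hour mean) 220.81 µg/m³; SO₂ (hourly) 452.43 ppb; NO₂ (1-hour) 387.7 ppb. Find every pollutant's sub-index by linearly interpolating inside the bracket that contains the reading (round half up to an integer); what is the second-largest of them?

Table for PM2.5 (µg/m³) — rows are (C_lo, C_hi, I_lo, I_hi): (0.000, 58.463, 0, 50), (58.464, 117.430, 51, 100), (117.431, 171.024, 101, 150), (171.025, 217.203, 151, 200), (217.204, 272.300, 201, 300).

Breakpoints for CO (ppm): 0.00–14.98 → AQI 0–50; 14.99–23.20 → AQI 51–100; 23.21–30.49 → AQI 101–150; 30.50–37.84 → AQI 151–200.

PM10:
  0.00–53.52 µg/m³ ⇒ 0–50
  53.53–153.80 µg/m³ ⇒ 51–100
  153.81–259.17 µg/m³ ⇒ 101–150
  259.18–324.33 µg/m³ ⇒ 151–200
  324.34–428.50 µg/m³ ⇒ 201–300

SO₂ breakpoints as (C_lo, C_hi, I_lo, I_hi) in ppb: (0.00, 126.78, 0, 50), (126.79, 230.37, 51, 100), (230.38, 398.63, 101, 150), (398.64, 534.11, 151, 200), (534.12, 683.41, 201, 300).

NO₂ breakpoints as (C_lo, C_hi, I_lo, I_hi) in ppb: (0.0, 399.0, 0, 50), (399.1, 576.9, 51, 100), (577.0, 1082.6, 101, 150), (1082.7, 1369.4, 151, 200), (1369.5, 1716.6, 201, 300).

168

PM2.5: 111.869 ∈ [58.464, 117.430] ↔ index [51, 100].
51 + (111.869−58.464)·(100−51)/(117.430−58.464) = 51 + 53.405·49/58.966 ≈ 95.38, so AQI = 95.
CO: 33.11 ∈ [30.50, 37.84] ↔ index [151, 200].
151 + (33.11−30.50)·(200−151)/(37.84−30.50) = 151 + 2.61·49/7.34 ≈ 168.42, so AQI = 168.
PM10: 220.81 lies in 153.81–259.17, so I_lo=101, I_hi=150, C_lo=153.81, C_hi=259.17.
(150−101)/(259.17−153.81) × (220.81−153.81) + 101 = 49/105.36 × 67.00 + 101 ≈ 132.16 → 132.
SO₂ 452.43: bracket 398.64–534.11 → index 151–200; slope 49/135.47, offset 53.79.
AQI = 151 + 49/135.47·53.79 ≈ 170.46 ⇒ 170.
NO₂ 387.7: bracket 0.0–399.0 → index 0–50; slope 50/399.0, offset 387.7.
AQI = 0 + 50/399.0·387.7 ≈ 48.58 ⇒ 49.
Sub-indices: PM2.5→95, CO→168, PM10→132, SO₂→170, NO₂→49. Ranked high→low: 170, 168, 132, 95, 49. Second-highest sub-index = 168.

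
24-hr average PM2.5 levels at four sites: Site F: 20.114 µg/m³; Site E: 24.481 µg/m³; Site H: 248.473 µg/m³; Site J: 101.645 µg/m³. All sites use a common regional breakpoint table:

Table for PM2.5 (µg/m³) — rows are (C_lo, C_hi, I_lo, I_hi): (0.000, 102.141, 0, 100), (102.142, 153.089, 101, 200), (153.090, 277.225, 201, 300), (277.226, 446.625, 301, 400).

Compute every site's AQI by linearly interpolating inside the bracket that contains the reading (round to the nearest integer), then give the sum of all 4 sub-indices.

421

Site F: 20.114 lies in 0.000–102.141, so I_lo=0, I_hi=100, C_lo=0.000, C_hi=102.141.
(100−0)/(102.141−0.000) × (20.114−0.000) + 0 = 100/102.141 × 20.114 + 0 ≈ 19.69 → 20.
Site E: 24.481 ∈ [0.000, 102.141] ↔ index [0, 100].
0 + (24.481−0.000)·(100−0)/(102.141−0.000) = 0 + 24.481·100/102.141 ≈ 23.97, so AQI = 24.
Site H: 248.473 lies in 153.090–277.225, so I_lo=201, I_hi=300, C_lo=153.090, C_hi=277.225.
(300−201)/(277.225−153.090) × (248.473−153.090) + 201 = 99/124.135 × 95.383 + 201 ≈ 277.07 → 277.
Site J: row 0.000–102.141 (AQI 0–100). (100−0)·(101.645−0.000)/(102.141−0.000) + 0 = 100·101.645/102.141 + 0 ≈ 99.51 → 100.
AQIs: Site F=20, Site E=24, Site H=277, Site J=100. Sum = 20 + 24 + 277 + 100 = 421.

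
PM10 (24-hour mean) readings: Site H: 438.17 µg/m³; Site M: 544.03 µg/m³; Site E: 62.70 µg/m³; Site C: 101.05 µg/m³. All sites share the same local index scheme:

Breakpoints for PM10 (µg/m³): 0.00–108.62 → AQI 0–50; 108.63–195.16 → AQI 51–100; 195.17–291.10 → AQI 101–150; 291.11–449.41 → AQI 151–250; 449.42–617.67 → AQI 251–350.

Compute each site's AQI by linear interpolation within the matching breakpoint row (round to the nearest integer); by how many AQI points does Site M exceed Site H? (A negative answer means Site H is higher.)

64

Site H: 438.17 lies in 291.11–449.41, so I_lo=151, I_hi=250, C_lo=291.11, C_hi=449.41.
(250−151)/(449.41−291.11) × (438.17−291.11) + 151 = 99/158.30 × 147.06 + 151 ≈ 242.97 → 243.
Site M 544.03: bracket 449.42–617.67 → index 251–350; slope 99/168.25, offset 94.61.
AQI = 251 + 99/168.25·94.61 ≈ 306.67 ⇒ 307.
Site E: 62.70 ∈ [0.00, 108.62] ↔ index [0, 50].
0 + (62.70−0.00)·(50−0)/(108.62−0.00) = 0 + 62.70·50/108.62 ≈ 28.86, so AQI = 29.
Site C: 101.05 ∈ [0.00, 108.62] ↔ index [0, 50].
0 + (101.05−0.00)·(50−0)/(108.62−0.00) = 0 + 101.05·50/108.62 ≈ 46.52, so AQI = 47.
AQIs: Site H=243, Site M=307, Site E=29, Site C=47. Site M (307) − Site H (243) = 64.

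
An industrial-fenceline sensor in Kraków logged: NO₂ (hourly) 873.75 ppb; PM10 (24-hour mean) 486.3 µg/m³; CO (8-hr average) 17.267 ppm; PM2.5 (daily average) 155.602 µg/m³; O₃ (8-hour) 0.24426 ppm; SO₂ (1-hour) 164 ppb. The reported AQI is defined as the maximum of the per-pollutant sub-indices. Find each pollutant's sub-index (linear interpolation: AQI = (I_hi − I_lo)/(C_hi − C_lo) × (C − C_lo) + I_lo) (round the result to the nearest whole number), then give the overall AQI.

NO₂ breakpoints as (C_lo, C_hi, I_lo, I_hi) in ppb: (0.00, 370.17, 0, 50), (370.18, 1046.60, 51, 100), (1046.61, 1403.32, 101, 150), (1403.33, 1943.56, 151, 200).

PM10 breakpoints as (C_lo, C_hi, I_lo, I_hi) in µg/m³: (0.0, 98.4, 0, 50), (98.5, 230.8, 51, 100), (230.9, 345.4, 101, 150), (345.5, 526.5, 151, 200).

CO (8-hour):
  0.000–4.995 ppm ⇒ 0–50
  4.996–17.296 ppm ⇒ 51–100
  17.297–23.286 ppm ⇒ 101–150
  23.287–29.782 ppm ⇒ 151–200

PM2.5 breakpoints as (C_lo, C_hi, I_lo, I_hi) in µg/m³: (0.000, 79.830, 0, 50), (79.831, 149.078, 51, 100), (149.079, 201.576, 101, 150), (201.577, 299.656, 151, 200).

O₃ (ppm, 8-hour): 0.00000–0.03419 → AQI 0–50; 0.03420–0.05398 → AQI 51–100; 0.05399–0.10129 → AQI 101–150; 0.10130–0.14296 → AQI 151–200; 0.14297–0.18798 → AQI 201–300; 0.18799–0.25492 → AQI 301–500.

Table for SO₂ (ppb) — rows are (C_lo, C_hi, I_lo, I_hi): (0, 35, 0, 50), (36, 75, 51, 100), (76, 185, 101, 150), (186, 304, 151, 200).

468

NO₂: 873.75 ∈ [370.18, 1046.60] ↔ index [51, 100].
51 + (873.75−370.18)·(100−51)/(1046.60−370.18) = 51 + 503.57·49/676.42 ≈ 87.48, so AQI = 87.
PM10: 486.3 lies in 345.5–526.5, so I_lo=151, I_hi=200, C_lo=345.5, C_hi=526.5.
(200−151)/(526.5−345.5) × (486.3−345.5) + 151 = 49/181.0 × 140.8 + 151 ≈ 189.12 → 189.
CO: 17.267 ∈ [4.996, 17.296] ↔ index [51, 100].
51 + (17.267−4.996)·(100−51)/(17.296−4.996) = 51 + 12.271·49/12.300 ≈ 99.88, so AQI = 100.
PM2.5: 155.602 ∈ [149.079, 201.576] ↔ index [101, 150].
101 + (155.602−149.079)·(150−101)/(201.576−149.079) = 101 + 6.523·49/52.497 ≈ 107.09, so AQI = 107.
O₃ 0.24426: bracket 0.18799–0.25492 → index 301–500; slope 199/0.06693, offset 0.05627.
AQI = 301 + 199/0.06693·0.05627 ≈ 468.31 ⇒ 468.
SO₂: 164 lies in 76–185, so I_lo=101, I_hi=150, C_lo=76, C_hi=185.
(150−101)/(185−76) × (164−76) + 101 = 49/109 × 88 + 101 ≈ 140.56 → 141.
Sub-indices: NO₂→87, PM10→189, CO→100, PM2.5→107, O₃→468, SO₂→141. Overall AQI = max = 468; dominant pollutant is O₃.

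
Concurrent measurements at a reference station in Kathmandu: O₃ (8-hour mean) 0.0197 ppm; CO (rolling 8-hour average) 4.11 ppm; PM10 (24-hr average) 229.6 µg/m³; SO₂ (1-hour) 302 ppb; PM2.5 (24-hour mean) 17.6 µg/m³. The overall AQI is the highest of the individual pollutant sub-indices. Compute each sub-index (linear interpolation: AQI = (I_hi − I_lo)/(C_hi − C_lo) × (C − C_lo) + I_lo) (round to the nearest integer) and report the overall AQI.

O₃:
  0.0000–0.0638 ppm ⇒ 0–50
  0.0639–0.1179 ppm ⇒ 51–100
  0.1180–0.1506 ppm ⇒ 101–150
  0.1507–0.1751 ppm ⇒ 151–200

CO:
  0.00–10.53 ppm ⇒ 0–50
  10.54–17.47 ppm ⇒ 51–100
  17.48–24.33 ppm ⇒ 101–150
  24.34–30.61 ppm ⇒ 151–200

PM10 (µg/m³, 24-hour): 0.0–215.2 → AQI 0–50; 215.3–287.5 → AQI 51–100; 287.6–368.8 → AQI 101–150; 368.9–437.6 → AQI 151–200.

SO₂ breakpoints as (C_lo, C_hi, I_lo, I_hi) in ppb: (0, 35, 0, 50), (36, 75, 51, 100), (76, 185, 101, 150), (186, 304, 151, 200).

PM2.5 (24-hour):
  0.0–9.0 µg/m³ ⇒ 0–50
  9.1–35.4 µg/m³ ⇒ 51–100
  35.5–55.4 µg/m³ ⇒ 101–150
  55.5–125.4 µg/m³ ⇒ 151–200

O₃: row 0.0000–0.0638 (AQI 0–50). (50−0)·(0.0197−0.0000)/(0.0638−0.0000) + 0 = 50·0.0197/0.0638 + 0 ≈ 15.44 → 15.
CO 4.11: bracket 0.00–10.53 → index 0–50; slope 50/10.53, offset 4.11.
AQI = 0 + 50/10.53·4.11 ≈ 19.52 ⇒ 20.
PM10 229.6: bracket 215.3–287.5 → index 51–100; slope 49/72.2, offset 14.3.
AQI = 51 + 49/72.2·14.3 ≈ 60.70 ⇒ 61.
SO₂ 302: bracket 186–304 → index 151–200; slope 49/118, offset 116.
AQI = 151 + 49/118·116 ≈ 199.17 ⇒ 199.
PM2.5 17.6: bracket 9.1–35.4 → index 51–100; slope 49/26.3, offset 8.5.
AQI = 51 + 49/26.3·8.5 ≈ 66.84 ⇒ 67.
Sub-indices: O₃→15, CO→20, PM10→61, SO₂→199, PM2.5→67. Overall AQI = max = 199; dominant pollutant is SO₂.

199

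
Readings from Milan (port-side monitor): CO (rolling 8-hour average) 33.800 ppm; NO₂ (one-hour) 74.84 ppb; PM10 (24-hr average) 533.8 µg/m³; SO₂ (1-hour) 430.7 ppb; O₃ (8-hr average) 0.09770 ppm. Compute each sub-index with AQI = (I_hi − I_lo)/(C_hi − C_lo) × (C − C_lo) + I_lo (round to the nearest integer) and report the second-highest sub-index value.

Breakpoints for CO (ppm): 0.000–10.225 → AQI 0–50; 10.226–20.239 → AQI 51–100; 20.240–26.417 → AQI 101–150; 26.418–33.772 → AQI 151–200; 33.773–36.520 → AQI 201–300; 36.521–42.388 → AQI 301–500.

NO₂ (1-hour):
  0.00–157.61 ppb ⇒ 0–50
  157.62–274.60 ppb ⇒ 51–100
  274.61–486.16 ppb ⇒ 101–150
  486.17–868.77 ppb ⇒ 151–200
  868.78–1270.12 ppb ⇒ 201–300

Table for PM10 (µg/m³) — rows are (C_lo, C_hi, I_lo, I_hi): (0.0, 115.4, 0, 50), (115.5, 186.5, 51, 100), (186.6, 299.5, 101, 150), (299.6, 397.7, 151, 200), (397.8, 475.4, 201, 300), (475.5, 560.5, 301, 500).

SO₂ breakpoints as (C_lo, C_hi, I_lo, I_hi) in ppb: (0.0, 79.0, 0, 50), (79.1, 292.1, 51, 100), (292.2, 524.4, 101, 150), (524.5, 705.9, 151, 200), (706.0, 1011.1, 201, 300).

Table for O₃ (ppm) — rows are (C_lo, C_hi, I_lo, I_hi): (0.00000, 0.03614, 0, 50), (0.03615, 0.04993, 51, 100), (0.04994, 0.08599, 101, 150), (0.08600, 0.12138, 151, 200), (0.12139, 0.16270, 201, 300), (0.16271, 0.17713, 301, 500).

202

CO: row 33.773–36.520 (AQI 201–300). (300−201)·(33.800−33.773)/(36.520−33.773) + 201 = 99·0.027/2.747 + 201 ≈ 201.97 → 202.
NO₂: 74.84 lies in 0.00–157.61, so I_lo=0, I_hi=50, C_lo=0.00, C_hi=157.61.
(50−0)/(157.61−0.00) × (74.84−0.00) + 0 = 50/157.61 × 74.84 + 0 ≈ 23.74 → 24.
PM10: 533.8 lies in 475.5–560.5, so I_lo=301, I_hi=500, C_lo=475.5, C_hi=560.5.
(500−301)/(560.5−475.5) × (533.8−475.5) + 301 = 199/85.0 × 58.3 + 301 ≈ 437.49 → 437.
SO₂: 430.7 lies in 292.2–524.4, so I_lo=101, I_hi=150, C_lo=292.2, C_hi=524.4.
(150−101)/(524.4−292.2) × (430.7−292.2) + 101 = 49/232.2 × 138.5 + 101 ≈ 130.23 → 130.
O₃: 0.09770 ∈ [0.08600, 0.12138] ↔ index [151, 200].
151 + (0.09770−0.08600)·(200−151)/(0.12138−0.08600) = 151 + 0.01170·49/0.03538 ≈ 167.20, so AQI = 167.
Sub-indices: CO→202, NO₂→24, PM10→437, SO₂→130, O₃→167. Ranked high→low: 437, 202, 167, 130, 24. Second-highest sub-index = 202.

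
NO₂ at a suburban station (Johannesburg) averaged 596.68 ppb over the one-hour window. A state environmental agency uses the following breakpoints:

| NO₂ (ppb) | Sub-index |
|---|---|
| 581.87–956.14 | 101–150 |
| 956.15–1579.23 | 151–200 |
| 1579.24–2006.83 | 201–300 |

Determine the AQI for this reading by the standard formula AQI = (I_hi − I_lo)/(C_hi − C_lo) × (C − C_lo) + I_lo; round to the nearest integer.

NO₂: 596.68 lies in 581.87–956.14, so I_lo=101, I_hi=150, C_lo=581.87, C_hi=956.14.
(150−101)/(956.14−581.87) × (596.68−581.87) + 101 = 49/374.27 × 14.81 + 101 ≈ 102.94 → 103.

103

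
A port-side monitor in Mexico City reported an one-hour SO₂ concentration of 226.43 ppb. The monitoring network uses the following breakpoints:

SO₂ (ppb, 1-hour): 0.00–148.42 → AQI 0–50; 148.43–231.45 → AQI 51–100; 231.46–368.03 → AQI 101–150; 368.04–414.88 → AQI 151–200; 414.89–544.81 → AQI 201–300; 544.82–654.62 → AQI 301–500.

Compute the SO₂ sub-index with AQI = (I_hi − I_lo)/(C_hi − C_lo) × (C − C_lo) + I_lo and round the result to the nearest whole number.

97

SO₂: 226.43 lies in 148.43–231.45, so I_lo=51, I_hi=100, C_lo=148.43, C_hi=231.45.
(100−51)/(231.45−148.43) × (226.43−148.43) + 51 = 49/83.02 × 78.00 + 51 ≈ 97.04 → 97.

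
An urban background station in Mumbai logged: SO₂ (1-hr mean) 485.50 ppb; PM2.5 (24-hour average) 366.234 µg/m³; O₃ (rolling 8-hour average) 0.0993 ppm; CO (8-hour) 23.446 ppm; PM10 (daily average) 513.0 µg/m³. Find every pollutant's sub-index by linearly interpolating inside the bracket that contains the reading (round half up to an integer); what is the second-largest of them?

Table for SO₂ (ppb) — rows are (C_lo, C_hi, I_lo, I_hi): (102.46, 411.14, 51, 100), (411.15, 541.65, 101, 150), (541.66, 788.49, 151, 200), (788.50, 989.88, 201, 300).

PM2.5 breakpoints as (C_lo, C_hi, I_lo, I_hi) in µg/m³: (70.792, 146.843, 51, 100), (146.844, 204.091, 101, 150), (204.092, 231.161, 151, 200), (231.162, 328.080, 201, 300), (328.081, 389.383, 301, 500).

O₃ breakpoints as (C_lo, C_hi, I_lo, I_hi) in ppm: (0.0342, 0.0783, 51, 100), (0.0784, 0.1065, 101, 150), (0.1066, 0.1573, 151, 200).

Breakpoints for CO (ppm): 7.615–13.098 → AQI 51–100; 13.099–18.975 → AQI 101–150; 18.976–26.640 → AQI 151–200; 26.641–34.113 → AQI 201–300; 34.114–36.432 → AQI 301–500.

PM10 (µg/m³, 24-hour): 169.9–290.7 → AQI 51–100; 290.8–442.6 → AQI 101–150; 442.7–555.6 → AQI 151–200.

182

SO₂: 485.50 lies in 411.15–541.65, so I_lo=101, I_hi=150, C_lo=411.15, C_hi=541.65.
(150−101)/(541.65−411.15) × (485.50−411.15) + 101 = 49/130.50 × 74.35 + 101 ≈ 128.92 → 129.
PM2.5: row 328.081–389.383 (AQI 301–500). (500−301)·(366.234−328.081)/(389.383−328.081) + 301 = 199·38.153/61.302 + 301 ≈ 424.85 → 425.
O₃: 0.0993 ∈ [0.0784, 0.1065] ↔ index [101, 150].
101 + (0.0993−0.0784)·(150−101)/(0.1065−0.0784) = 101 + 0.0209·49/0.0281 ≈ 137.44, so AQI = 137.
CO: row 18.976–26.640 (AQI 151–200). (200−151)·(23.446−18.976)/(26.640−18.976) + 151 = 49·4.470/7.664 + 151 ≈ 179.58 → 180.
PM10 513.0: bracket 442.7–555.6 → index 151–200; slope 49/112.9, offset 70.3.
AQI = 151 + 49/112.9·70.3 ≈ 181.51 ⇒ 182.
Sub-indices: SO₂→129, PM2.5→425, O₃→137, CO→180, PM10→182. Ranked high→low: 425, 182, 180, 137, 129. Second-highest sub-index = 182.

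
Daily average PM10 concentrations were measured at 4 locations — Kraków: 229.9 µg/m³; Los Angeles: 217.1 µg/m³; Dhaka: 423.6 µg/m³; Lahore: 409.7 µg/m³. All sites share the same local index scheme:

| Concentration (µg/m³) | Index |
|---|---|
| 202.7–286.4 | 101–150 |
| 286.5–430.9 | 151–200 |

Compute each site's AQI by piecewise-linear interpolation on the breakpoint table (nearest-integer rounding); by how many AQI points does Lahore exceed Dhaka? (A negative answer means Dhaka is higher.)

Kraków: row 202.7–286.4 (AQI 101–150). (150−101)·(229.9−202.7)/(286.4−202.7) + 101 = 49·27.2/83.7 + 101 ≈ 116.92 → 117.
Los Angeles: 217.1 lies in 202.7–286.4, so I_lo=101, I_hi=150, C_lo=202.7, C_hi=286.4.
(150−101)/(286.4−202.7) × (217.1−202.7) + 101 = 49/83.7 × 14.4 + 101 ≈ 109.43 → 109.
Dhaka: row 286.5–430.9 (AQI 151–200). (200−151)·(423.6−286.5)/(430.9−286.5) + 151 = 49·137.1/144.4 + 151 ≈ 197.52 → 198.
Lahore: 409.7 lies in 286.5–430.9, so I_lo=151, I_hi=200, C_lo=286.5, C_hi=430.9.
(200−151)/(430.9−286.5) × (409.7−286.5) + 151 = 49/144.4 × 123.2 + 151 ≈ 192.81 → 193.
AQIs: Kraków=117, Los Angeles=109, Dhaka=198, Lahore=193. Lahore (193) − Dhaka (198) = -5.

-5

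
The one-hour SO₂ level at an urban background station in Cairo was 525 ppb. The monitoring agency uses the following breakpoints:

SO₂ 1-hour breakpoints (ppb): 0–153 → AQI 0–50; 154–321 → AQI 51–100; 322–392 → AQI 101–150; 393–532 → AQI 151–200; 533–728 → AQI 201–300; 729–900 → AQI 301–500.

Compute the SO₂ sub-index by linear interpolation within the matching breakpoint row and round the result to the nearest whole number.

SO₂: 525 lies in 393–532, so I_lo=151, I_hi=200, C_lo=393, C_hi=532.
(200−151)/(532−393) × (525−393) + 151 = 49/139 × 132 + 151 ≈ 197.53 → 198.

198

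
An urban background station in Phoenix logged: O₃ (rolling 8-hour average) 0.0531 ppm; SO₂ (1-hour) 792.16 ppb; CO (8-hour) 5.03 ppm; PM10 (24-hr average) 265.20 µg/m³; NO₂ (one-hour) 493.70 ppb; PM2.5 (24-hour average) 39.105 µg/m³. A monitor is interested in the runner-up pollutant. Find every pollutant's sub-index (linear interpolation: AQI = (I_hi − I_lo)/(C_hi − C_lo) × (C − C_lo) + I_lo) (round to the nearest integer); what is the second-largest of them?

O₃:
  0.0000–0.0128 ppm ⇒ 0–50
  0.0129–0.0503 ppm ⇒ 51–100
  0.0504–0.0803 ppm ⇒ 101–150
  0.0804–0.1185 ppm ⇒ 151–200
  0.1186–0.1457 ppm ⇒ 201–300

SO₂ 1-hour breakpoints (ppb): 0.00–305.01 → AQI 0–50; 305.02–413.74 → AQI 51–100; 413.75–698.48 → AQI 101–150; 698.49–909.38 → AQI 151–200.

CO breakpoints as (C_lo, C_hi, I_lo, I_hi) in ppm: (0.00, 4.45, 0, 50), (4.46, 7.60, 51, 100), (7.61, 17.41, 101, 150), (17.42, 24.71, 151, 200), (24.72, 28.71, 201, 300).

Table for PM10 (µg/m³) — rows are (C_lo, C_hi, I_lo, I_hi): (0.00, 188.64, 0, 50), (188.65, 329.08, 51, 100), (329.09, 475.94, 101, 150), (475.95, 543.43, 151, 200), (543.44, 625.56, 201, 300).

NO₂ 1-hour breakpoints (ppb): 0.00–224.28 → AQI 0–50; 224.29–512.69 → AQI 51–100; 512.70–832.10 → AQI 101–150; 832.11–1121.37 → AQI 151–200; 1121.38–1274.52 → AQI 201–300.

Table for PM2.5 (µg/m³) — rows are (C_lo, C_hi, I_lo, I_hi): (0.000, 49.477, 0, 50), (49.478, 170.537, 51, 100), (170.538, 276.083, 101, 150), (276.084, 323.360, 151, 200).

O₃: 0.0531 ∈ [0.0504, 0.0803] ↔ index [101, 150].
101 + (0.0531−0.0504)·(150−101)/(0.0803−0.0504) = 101 + 0.0027·49/0.0299 ≈ 105.42, so AQI = 105.
SO₂: 792.16 lies in 698.49–909.38, so I_lo=151, I_hi=200, C_lo=698.49, C_hi=909.38.
(200−151)/(909.38−698.49) × (792.16−698.49) + 151 = 49/210.89 × 93.67 + 151 ≈ 172.76 → 173.
CO: 5.03 ∈ [4.46, 7.60] ↔ index [51, 100].
51 + (5.03−4.46)·(100−51)/(7.60−4.46) = 51 + 0.57·49/3.14 ≈ 59.89, so AQI = 60.
PM10: 265.20 lies in 188.65–329.08, so I_lo=51, I_hi=100, C_lo=188.65, C_hi=329.08.
(100−51)/(329.08−188.65) × (265.20−188.65) + 51 = 49/140.43 × 76.55 + 51 ≈ 77.71 → 78.
NO₂: 493.70 lies in 224.29–512.69, so I_lo=51, I_hi=100, C_lo=224.29, C_hi=512.69.
(100−51)/(512.69−224.29) × (493.70−224.29) + 51 = 49/288.40 × 269.41 + 51 ≈ 96.77 → 97.
PM2.5: 39.105 ∈ [0.000, 49.477] ↔ index [0, 50].
0 + (39.105−0.000)·(50−0)/(49.477−0.000) = 0 + 39.105·50/49.477 ≈ 39.52, so AQI = 40.
Sub-indices: O₃→105, SO₂→173, CO→60, PM10→78, NO₂→97, PM2.5→40. Ranked high→low: 173, 105, 97, 78, 60, 40. Second-highest sub-index = 105.

105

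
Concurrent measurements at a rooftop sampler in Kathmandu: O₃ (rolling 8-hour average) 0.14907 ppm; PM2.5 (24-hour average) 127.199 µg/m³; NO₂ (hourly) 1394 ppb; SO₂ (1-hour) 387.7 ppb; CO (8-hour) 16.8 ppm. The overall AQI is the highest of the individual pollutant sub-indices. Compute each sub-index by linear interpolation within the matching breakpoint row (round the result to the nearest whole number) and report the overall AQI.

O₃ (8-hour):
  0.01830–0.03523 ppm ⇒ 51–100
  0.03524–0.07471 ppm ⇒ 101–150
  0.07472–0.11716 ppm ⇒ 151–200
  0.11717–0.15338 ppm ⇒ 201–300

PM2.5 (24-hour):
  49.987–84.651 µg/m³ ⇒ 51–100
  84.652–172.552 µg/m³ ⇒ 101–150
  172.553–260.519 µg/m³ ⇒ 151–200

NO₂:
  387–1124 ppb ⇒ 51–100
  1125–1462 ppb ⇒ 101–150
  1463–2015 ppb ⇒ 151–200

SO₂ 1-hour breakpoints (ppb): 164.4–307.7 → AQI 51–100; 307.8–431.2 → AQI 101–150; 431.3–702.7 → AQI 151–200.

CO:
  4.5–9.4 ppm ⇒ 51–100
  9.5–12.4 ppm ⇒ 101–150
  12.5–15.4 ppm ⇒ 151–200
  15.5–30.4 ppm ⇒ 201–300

288

O₃: 0.14907 lies in 0.11717–0.15338, so I_lo=201, I_hi=300, C_lo=0.11717, C_hi=0.15338.
(300−201)/(0.15338−0.11717) × (0.14907−0.11717) + 201 = 99/0.03621 × 0.03190 + 201 ≈ 288.22 → 288.
PM2.5: 127.199 lies in 84.652–172.552, so I_lo=101, I_hi=150, C_lo=84.652, C_hi=172.552.
(150−101)/(172.552−84.652) × (127.199−84.652) + 101 = 49/87.900 × 42.547 + 101 ≈ 124.72 → 125.
NO₂: 1394 ∈ [1125, 1462] ↔ index [101, 150].
101 + (1394−1125)·(150−101)/(1462−1125) = 101 + 269·49/337 ≈ 140.11, so AQI = 140.
SO₂: 387.7 lies in 307.8–431.2, so I_lo=101, I_hi=150, C_lo=307.8, C_hi=431.2.
(150−101)/(431.2−307.8) × (387.7−307.8) + 101 = 49/123.4 × 79.9 + 101 ≈ 132.73 → 133.
CO: 16.8 lies in 15.5–30.4, so I_lo=201, I_hi=300, C_lo=15.5, C_hi=30.4.
(300−201)/(30.4−15.5) × (16.8−15.5) + 201 = 99/14.9 × 1.3 + 201 ≈ 209.64 → 210.
Sub-indices: O₃→288, PM2.5→125, NO₂→140, SO₂→133, CO→210. Overall AQI = max = 288; dominant pollutant is O₃.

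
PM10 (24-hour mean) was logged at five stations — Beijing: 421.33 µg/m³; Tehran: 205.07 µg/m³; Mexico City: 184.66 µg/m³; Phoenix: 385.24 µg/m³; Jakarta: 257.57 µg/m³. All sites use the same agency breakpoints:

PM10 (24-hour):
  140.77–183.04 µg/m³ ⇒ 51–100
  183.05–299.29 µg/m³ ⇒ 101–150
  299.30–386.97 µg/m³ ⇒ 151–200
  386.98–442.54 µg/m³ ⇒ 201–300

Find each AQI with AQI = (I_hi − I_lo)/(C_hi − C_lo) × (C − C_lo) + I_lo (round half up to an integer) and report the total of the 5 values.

Beijing: 421.33 lies in 386.98–442.54, so I_lo=201, I_hi=300, C_lo=386.98, C_hi=442.54.
(300−201)/(442.54−386.98) × (421.33−386.98) + 201 = 99/55.56 × 34.35 + 201 ≈ 262.21 → 262.
Tehran: 205.07 lies in 183.05–299.29, so I_lo=101, I_hi=150, C_lo=183.05, C_hi=299.29.
(150−101)/(299.29−183.05) × (205.07−183.05) + 101 = 49/116.24 × 22.02 + 101 ≈ 110.28 → 110.
Mexico City: 184.66 ∈ [183.05, 299.29] ↔ index [101, 150].
101 + (184.66−183.05)·(150−101)/(299.29−183.05) = 101 + 1.61·49/116.24 ≈ 101.68, so AQI = 102.
Phoenix: 385.24 lies in 299.30–386.97, so I_lo=151, I_hi=200, C_lo=299.30, C_hi=386.97.
(200−151)/(386.97−299.30) × (385.24−299.30) + 151 = 49/87.67 × 85.94 + 151 ≈ 199.03 → 199.
Jakarta 257.57: bracket 183.05–299.29 → index 101–150; slope 49/116.24, offset 74.52.
AQI = 101 + 49/116.24·74.52 ≈ 132.41 ⇒ 132.
AQIs: Beijing=262, Tehran=110, Mexico City=102, Phoenix=199, Jakarta=132. Sum = 262 + 110 + 102 + 199 + 132 = 805.

805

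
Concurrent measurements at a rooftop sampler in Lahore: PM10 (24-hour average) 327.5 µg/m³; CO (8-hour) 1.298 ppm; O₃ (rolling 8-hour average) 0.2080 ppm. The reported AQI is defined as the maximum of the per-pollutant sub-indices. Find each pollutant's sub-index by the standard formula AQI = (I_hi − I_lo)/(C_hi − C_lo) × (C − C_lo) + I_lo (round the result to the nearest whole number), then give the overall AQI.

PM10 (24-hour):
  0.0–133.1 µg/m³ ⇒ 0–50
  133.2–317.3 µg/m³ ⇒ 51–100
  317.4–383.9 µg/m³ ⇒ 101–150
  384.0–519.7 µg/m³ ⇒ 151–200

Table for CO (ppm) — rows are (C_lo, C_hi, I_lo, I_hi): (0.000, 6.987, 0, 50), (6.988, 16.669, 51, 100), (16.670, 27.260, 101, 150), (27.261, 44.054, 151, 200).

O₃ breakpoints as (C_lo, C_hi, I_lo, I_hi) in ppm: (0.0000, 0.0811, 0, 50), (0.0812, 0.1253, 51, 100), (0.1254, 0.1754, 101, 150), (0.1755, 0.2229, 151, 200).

PM10: 327.5 lies in 317.4–383.9, so I_lo=101, I_hi=150, C_lo=317.4, C_hi=383.9.
(150−101)/(383.9−317.4) × (327.5−317.4) + 101 = 49/66.5 × 10.1 + 101 ≈ 108.44 → 108.
CO: 1.298 ∈ [0.000, 6.987] ↔ index [0, 50].
0 + (1.298−0.000)·(50−0)/(6.987−0.000) = 0 + 1.298·50/6.987 ≈ 9.29, so AQI = 9.
O₃: 0.2080 ∈ [0.1755, 0.2229] ↔ index [151, 200].
151 + (0.2080−0.1755)·(200−151)/(0.2229−0.1755) = 151 + 0.0325·49/0.0474 ≈ 184.60, so AQI = 185.
Sub-indices: PM10→108, CO→9, O₃→185. Overall AQI = max = 185; dominant pollutant is O₃.

185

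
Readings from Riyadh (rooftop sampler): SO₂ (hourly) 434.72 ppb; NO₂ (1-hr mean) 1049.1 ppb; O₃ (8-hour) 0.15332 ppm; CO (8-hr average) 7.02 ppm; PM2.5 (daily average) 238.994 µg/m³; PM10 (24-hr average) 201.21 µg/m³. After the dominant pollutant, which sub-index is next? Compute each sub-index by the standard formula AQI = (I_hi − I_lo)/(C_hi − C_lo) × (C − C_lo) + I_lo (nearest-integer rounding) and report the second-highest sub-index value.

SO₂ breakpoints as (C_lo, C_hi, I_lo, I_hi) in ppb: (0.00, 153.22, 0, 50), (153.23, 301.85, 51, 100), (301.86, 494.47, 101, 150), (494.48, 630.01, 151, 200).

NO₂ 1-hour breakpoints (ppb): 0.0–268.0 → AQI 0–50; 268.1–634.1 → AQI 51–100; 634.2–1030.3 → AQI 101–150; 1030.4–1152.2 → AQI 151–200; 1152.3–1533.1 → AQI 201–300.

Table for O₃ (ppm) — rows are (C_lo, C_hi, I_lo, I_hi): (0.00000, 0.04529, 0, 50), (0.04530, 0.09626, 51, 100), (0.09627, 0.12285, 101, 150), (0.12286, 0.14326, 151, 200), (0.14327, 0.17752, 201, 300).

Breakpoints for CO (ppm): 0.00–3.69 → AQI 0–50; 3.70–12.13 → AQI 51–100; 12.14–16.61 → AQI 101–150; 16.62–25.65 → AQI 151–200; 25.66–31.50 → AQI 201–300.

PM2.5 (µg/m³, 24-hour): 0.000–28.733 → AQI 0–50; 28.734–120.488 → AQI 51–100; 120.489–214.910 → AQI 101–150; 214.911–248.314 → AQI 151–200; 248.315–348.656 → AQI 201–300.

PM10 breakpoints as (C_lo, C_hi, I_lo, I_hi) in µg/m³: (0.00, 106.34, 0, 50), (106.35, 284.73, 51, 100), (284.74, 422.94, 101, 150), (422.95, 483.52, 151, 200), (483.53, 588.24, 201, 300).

SO₂ 434.72: bracket 301.86–494.47 → index 101–150; slope 49/192.61, offset 132.86.
AQI = 101 + 49/192.61·132.86 ≈ 134.80 ⇒ 135.
NO₂: row 1030.4–1152.2 (AQI 151–200). (200−151)·(1049.1−1030.4)/(1152.2−1030.4) + 151 = 49·18.7/121.8 + 151 ≈ 158.52 → 159.
O₃: row 0.14327–0.17752 (AQI 201–300). (300−201)·(0.15332−0.14327)/(0.17752−0.14327) + 201 = 99·0.01005/0.03425 + 201 ≈ 230.05 → 230.
CO 7.02: bracket 3.70–12.13 → index 51–100; slope 49/8.43, offset 3.32.
AQI = 51 + 49/8.43·3.32 ≈ 70.30 ⇒ 70.
PM2.5 238.994: bracket 214.911–248.314 → index 151–200; slope 49/33.403, offset 24.083.
AQI = 151 + 49/33.403·24.083 ≈ 186.33 ⇒ 186.
PM10 201.21: bracket 106.35–284.73 → index 51–100; slope 49/178.38, offset 94.86.
AQI = 51 + 49/178.38·94.86 ≈ 77.06 ⇒ 77.
Sub-indices: SO₂→135, NO₂→159, O₃→230, CO→70, PM2.5→186, PM10→77. Ranked high→low: 230, 186, 159, 135, 77, 70. Second-highest sub-index = 186.

186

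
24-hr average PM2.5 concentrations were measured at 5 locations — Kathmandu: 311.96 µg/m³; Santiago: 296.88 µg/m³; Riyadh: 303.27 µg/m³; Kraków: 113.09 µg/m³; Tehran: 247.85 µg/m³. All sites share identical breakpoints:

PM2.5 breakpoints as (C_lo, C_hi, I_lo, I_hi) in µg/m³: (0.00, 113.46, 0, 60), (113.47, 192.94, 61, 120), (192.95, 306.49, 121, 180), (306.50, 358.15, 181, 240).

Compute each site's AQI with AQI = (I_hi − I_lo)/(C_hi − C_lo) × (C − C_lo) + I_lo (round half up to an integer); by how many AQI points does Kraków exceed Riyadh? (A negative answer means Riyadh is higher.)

-118

Kathmandu: row 306.50–358.15 (AQI 181–240). (240−181)·(311.96−306.50)/(358.15−306.50) + 181 = 59·5.46/51.65 + 181 ≈ 187.24 → 187.
Santiago 296.88: bracket 192.95–306.49 → index 121–180; slope 59/113.54, offset 103.93.
AQI = 121 + 59/113.54·103.93 ≈ 175.01 ⇒ 175.
Riyadh 303.27: bracket 192.95–306.49 → index 121–180; slope 59/113.54, offset 110.32.
AQI = 121 + 59/113.54·110.32 ≈ 178.33 ⇒ 178.
Kraków 113.09: bracket 0.00–113.46 → index 0–60; slope 60/113.46, offset 113.09.
AQI = 0 + 60/113.46·113.09 ≈ 59.80 ⇒ 60.
Tehran: 247.85 ∈ [192.95, 306.49] ↔ index [121, 180].
121 + (247.85−192.95)·(180−121)/(306.49−192.95) = 121 + 54.90·59/113.54 ≈ 149.53, so AQI = 150.
AQIs: Kathmandu=187, Santiago=175, Riyadh=178, Kraków=60, Tehran=150. Kraków (60) − Riyadh (178) = -118.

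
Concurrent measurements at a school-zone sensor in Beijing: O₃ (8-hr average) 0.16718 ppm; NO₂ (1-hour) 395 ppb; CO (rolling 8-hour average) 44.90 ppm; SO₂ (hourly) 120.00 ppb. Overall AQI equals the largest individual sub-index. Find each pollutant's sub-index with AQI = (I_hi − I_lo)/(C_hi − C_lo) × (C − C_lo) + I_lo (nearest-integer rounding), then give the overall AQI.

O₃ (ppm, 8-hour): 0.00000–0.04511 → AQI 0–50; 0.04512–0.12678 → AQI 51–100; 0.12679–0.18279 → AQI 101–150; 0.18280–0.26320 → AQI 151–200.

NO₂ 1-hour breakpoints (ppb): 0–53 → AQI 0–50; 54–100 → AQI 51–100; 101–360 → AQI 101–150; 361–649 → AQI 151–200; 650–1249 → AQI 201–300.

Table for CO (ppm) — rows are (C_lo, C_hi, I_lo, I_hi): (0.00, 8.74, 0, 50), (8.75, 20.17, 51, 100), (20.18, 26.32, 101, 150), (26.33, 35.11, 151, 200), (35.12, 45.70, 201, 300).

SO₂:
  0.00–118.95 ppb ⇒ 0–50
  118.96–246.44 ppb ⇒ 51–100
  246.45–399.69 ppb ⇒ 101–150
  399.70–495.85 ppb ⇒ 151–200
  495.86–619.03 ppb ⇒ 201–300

293

O₃: row 0.12679–0.18279 (AQI 101–150). (150−101)·(0.16718−0.12679)/(0.18279−0.12679) + 101 = 49·0.04039/0.05600 + 101 ≈ 136.34 → 136.
NO₂: row 361–649 (AQI 151–200). (200−151)·(395−361)/(649−361) + 151 = 49·34/288 + 151 ≈ 156.78 → 157.
CO 44.90: bracket 35.12–45.70 → index 201–300; slope 99/10.58, offset 9.78.
AQI = 201 + 99/10.58·9.78 ≈ 292.51 ⇒ 293.
SO₂: row 118.96–246.44 (AQI 51–100). (100−51)·(120.00−118.96)/(246.44−118.96) + 51 = 49·1.04/127.48 + 51 ≈ 51.40 → 51.
Sub-indices: O₃→136, NO₂→157, CO→293, SO₂→51. Overall AQI = max = 293; dominant pollutant is CO.
AQI 293: Very Unhealthy.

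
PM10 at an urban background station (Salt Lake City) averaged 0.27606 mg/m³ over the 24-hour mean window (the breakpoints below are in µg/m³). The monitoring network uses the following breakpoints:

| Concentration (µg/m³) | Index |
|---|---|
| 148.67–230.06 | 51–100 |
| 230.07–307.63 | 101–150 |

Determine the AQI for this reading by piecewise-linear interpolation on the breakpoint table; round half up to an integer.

Convert: 0.27606 mg/m³ = 276.06 µg/m³.
PM10: 276.06 lies in 230.07–307.63, so I_lo=101, I_hi=150, C_lo=230.07, C_hi=307.63.
(150−101)/(307.63−230.07) × (276.06−230.07) + 101 = 49/77.56 × 45.99 + 101 ≈ 130.06 → 130.

130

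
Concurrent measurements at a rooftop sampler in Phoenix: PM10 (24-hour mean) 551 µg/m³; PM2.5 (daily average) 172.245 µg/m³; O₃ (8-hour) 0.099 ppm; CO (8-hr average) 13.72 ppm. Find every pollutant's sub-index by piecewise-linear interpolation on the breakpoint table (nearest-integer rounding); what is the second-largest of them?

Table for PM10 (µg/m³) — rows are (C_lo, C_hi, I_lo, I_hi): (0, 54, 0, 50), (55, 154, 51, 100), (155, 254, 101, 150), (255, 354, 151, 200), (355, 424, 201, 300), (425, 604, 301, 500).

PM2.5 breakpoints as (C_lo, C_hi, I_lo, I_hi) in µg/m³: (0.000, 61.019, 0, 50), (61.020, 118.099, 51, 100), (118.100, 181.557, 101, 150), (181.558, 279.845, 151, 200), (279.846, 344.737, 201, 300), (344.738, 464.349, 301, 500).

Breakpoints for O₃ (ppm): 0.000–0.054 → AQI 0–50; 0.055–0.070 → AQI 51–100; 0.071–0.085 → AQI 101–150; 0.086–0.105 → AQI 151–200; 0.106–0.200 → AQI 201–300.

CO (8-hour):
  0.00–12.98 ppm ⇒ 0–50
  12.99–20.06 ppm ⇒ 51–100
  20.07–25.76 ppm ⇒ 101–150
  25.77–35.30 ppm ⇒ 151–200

PM10: 551 lies in 425–604, so I_lo=301, I_hi=500, C_lo=425, C_hi=604.
(500−301)/(604−425) × (551−425) + 301 = 199/179 × 126 + 301 ≈ 441.08 → 441.
PM2.5 172.245: bracket 118.100–181.557 → index 101–150; slope 49/63.457, offset 54.145.
AQI = 101 + 49/63.457·54.145 ≈ 142.81 ⇒ 143.
O₃: 0.099 lies in 0.086–0.105, so I_lo=151, I_hi=200, C_lo=0.086, C_hi=0.105.
(200−151)/(0.105−0.086) × (0.099−0.086) + 151 = 49/0.019 × 0.013 + 151 ≈ 184.53 → 185.
CO: row 12.99–20.06 (AQI 51–100). (100−51)·(13.72−12.99)/(20.06−12.99) + 51 = 49·0.73/7.07 + 51 ≈ 56.06 → 56.
Sub-indices: PM10→441, PM2.5→143, O₃→185, CO→56. Ranked high→low: 441, 185, 143, 56. Second-highest sub-index = 185.

185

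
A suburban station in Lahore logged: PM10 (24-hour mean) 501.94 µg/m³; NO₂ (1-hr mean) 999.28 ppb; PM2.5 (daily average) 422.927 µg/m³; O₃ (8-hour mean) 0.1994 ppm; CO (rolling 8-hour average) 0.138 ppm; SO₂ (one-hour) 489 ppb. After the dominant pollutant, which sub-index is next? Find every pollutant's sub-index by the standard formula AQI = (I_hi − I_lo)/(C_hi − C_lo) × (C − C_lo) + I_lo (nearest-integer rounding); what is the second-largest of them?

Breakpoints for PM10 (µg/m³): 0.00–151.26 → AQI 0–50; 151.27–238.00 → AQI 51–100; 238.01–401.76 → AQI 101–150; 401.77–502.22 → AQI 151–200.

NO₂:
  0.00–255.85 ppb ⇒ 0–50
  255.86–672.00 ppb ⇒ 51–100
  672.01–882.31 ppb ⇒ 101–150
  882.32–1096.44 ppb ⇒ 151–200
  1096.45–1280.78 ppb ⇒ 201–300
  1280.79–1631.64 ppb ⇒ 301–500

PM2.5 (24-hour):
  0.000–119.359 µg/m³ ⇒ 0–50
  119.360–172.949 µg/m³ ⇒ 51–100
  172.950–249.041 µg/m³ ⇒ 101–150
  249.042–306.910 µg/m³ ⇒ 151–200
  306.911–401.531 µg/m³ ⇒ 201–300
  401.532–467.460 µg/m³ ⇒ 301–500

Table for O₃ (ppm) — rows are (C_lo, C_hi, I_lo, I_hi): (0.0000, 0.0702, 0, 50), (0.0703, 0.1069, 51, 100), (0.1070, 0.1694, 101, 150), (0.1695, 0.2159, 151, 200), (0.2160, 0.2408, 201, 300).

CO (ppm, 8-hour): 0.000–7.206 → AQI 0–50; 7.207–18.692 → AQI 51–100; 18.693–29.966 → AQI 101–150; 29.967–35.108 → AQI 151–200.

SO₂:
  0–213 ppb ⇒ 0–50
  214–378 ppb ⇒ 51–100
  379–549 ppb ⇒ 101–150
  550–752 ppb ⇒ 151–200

PM10: 501.94 ∈ [401.77, 502.22] ↔ index [151, 200].
151 + (501.94−401.77)·(200−151)/(502.22−401.77) = 151 + 100.17·49/100.45 ≈ 199.86, so AQI = 200.
NO₂ 999.28: bracket 882.32–1096.44 → index 151–200; slope 49/214.12, offset 116.96.
AQI = 151 + 49/214.12·116.96 ≈ 177.77 ⇒ 178.
PM2.5: 422.927 lies in 401.532–467.460, so I_lo=301, I_hi=500, C_lo=401.532, C_hi=467.460.
(500−301)/(467.460−401.532) × (422.927−401.532) + 301 = 199/65.928 × 21.395 + 301 ≈ 365.58 → 366.
O₃: 0.1994 ∈ [0.1695, 0.2159] ↔ index [151, 200].
151 + (0.1994−0.1695)·(200−151)/(0.2159−0.1695) = 151 + 0.0299·49/0.0464 ≈ 182.58, so AQI = 183.
CO: row 0.000–7.206 (AQI 0–50). (50−0)·(0.138−0.000)/(7.206−0.000) + 0 = 50·0.138/7.206 + 0 ≈ 0.96 → 1.
SO₂: 489 ∈ [379, 549] ↔ index [101, 150].
101 + (489−379)·(150−101)/(549−379) = 101 + 110·49/170 ≈ 132.71, so AQI = 133.
Sub-indices: PM10→200, NO₂→178, PM2.5→366, O₃→183, CO→1, SO₂→133. Ranked high→low: 366, 200, 183, 178, 133, 1. Second-highest sub-index = 200.

200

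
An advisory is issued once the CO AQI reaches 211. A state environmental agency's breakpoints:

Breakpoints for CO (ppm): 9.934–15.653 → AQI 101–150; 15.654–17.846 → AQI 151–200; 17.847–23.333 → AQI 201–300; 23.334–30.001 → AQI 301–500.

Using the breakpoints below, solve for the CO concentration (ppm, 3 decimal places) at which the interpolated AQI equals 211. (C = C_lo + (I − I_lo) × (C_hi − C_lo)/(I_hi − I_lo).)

AQI 211 lies in the 201–300 band, which corresponds to 17.847–23.333 ppm.
C = 17.847 + (211−201)×(23.333−17.847)/(300−201) = 17.847 + 10×5.486/99 ≈ 18.40114 ppm → 18.401 ppm to 3 dp.

18.401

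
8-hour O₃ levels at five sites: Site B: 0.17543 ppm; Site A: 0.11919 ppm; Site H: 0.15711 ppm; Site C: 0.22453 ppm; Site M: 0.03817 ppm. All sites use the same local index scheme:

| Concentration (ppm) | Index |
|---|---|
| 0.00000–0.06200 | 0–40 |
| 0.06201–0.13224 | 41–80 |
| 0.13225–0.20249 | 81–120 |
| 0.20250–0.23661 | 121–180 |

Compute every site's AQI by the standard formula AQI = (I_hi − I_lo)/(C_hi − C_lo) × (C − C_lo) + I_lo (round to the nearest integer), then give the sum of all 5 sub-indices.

Site B 0.17543: bracket 0.13225–0.20249 → index 81–120; slope 39/0.07024, offset 0.04318.
AQI = 81 + 39/0.07024·0.04318 ≈ 104.98 ⇒ 105.
Site A: 0.11919 ∈ [0.06201, 0.13224] ↔ index [41, 80].
41 + (0.11919−0.06201)·(80−41)/(0.13224−0.06201) = 41 + 0.05718·39/0.07023 ≈ 72.75, so AQI = 73.
Site H: 0.15711 ∈ [0.13225, 0.20249] ↔ index [81, 120].
81 + (0.15711−0.13225)·(120−81)/(0.20249−0.13225) = 81 + 0.02486·39/0.07024 ≈ 94.80, so AQI = 95.
Site C: 0.22453 lies in 0.20250–0.23661, so I_lo=121, I_hi=180, C_lo=0.20250, C_hi=0.23661.
(180−121)/(0.23661−0.20250) × (0.22453−0.20250) + 121 = 59/0.03411 × 0.02203 + 121 ≈ 159.11 → 159.
Site M: 0.03817 lies in 0.00000–0.06200, so I_lo=0, I_hi=40, C_lo=0.00000, C_hi=0.06200.
(40−0)/(0.06200−0.00000) × (0.03817−0.00000) + 0 = 40/0.06200 × 0.03817 + 0 ≈ 24.63 → 25.
AQIs: Site B=105, Site A=73, Site H=95, Site C=159, Site M=25. Sum = 105 + 73 + 95 + 159 + 25 = 457.

457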